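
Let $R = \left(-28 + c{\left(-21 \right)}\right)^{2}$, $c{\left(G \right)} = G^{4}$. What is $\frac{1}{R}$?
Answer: $\frac{1}{37811969209} \approx 2.6447 \cdot 10^{-11}$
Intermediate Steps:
$R = 37811969209$ ($R = \left(-28 + \left(-21\right)^{4}\right)^{2} = \left(-28 + 194481\right)^{2} = 194453^{2} = 37811969209$)
$\frac{1}{R} = \frac{1}{37811969209}$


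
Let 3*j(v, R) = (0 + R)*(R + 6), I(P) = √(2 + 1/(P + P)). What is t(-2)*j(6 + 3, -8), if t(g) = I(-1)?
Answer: 8*√6/3 ≈ 6.5320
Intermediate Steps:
I(P) = √(2 + 1/(2*P))
t(g) = √6/2 (t(g) = √(8 + 2/(-1))/2 = √(8 + 2*(-1))/2 = √(8 - 2)/2 = √6/2)
j(v, R) = R*(6 + R)/3 (j(v, R) = ((0 + R)*(R + 6))/3 = (R*(6 + R))/3 = R*(6 + R)/3)
t(-2)*j(6 + 3, -8) = (√6/2)*((⅓)*(-8)*(6 - 8)) = (√6/2)*((⅓)*(-8)*(-2)) = (√6/2)*(16/3) = 8*√6/3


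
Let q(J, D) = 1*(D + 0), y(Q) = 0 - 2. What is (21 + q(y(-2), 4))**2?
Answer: 625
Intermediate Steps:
y(Q) = -2
q(J, D) = D (q(J, D) = 1*D = D)
(21 + q(y(-2), 4))**2 = (21 + 4)**2 = 25**2 = 625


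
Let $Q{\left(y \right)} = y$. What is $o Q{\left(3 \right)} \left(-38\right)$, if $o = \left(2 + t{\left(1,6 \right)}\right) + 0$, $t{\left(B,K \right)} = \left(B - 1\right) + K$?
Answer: $-912$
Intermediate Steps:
$t{\left(B,K \right)} = -1 + B + K$ ($t{\left(B,K \right)} = \left(-1 + B\right) + K = -1 + B + K$)
$o = 8$ ($o = \left(2 + \left(-1 + 1 + 6\right)\right) + 0 = \left(2 + 6\right) + 0 = 8 + 0 = 8$)
$o Q{\left(3 \right)} \left(-38\right) = 8 \cdot 3 \left(-38\right) = 24 \left(-38\right) = -912$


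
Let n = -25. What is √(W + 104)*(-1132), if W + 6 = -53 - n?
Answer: -1132*√70 ≈ -9471.0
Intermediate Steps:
W = -34 (W = -6 + (-53 - 1*(-25)) = -6 + (-53 + 25) = -6 - 28 = -34)
√(W + 104)*(-1132) = √(-34 + 104)*(-1132) = √70*(-1132) = -1132*√70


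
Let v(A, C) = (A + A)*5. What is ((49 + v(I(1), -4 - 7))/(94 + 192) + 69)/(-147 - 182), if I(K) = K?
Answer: -19793/94094 ≈ -0.21035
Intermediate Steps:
v(A, C) = 10*A (v(A, C) = (2*A)*5 = 10*A)
((49 + v(I(1), -4 - 7))/(94 + 192) + 69)/(-147 - 182) = ((49 + 10*1)/(94 + 192) + 69)/(-147 - 182) = ((49 + 10)/286 + 69)/(-329) = (59*(1/286) + 69)*(-1/329) = (59/286 + 69)*(-1/329) = (19793/286)*(-1/329) = -19793/94094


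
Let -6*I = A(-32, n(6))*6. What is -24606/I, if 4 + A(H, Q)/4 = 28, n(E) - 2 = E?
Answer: 4101/16 ≈ 256.31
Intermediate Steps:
n(E) = 2 + E
A(H, Q) = 96 (A(H, Q) = -16 + 4*28 = -16 + 112 = 96)
I = -96 (I = -16*6 = -⅙*576 = -96)
-24606/I = -24606/(-96) = -24606*(-1/96) = 4101/16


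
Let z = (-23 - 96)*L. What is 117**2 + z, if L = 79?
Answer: 4288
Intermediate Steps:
z = -9401 (z = (-23 - 96)*79 = -119*79 = -9401)
117**2 + z = 117**2 - 9401 = 13689 - 9401 = 4288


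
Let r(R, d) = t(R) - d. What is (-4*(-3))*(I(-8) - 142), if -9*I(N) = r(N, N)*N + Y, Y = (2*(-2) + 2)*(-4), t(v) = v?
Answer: -5144/3 ≈ -1714.7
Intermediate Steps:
r(R, d) = R - d
Y = 8 (Y = (-4 + 2)*(-4) = -2*(-4) = 8)
I(N) = -8/9 (I(N) = -((N - N)*N + 8)/9 = -(0*N + 8)/9 = -(0 + 8)/9 = -1/9*8 = -8/9)
(-4*(-3))*(I(-8) - 142) = (-4*(-3))*(-8/9 - 142) = 12*(-1286/9) = -5144/3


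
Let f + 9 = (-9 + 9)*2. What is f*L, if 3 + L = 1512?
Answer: -13581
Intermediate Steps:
f = -9 (f = -9 + (-9 + 9)*2 = -9 + 0*2 = -9 + 0 = -9)
L = 1509 (L = -3 + 1512 = 1509)
f*L = -9*1509 = -13581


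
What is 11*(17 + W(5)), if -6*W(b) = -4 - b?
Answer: 407/2 ≈ 203.50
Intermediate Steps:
W(b) = 2/3 + b/6 (W(b) = -(-4 - b)/6 = 2/3 + b/6)
11*(17 + W(5)) = 11*(17 + (2/3 + (1/6)*5)) = 11*(17 + (2/3 + 5/6)) = 11*(17 + 3/2) = 11*(37/2) = 407/2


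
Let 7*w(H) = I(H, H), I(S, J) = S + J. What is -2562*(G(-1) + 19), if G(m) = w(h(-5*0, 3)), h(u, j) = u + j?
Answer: -50874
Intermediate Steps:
I(S, J) = J + S
h(u, j) = j + u
w(H) = 2*H/7 (w(H) = (H + H)/7 = (2*H)/7 = 2*H/7)
G(m) = 6/7 (G(m) = 2*(3 - 5*0)/7 = 2*(3 + 0)/7 = (2/7)*3 = 6/7)
-2562*(G(-1) + 19) = -2562*(6/7 + 19) = -2562*139/7 = -50874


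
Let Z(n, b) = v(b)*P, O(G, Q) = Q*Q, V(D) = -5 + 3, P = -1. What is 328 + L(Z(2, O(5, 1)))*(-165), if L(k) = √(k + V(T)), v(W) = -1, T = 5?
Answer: 328 - 165*I ≈ 328.0 - 165.0*I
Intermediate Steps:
V(D) = -2
O(G, Q) = Q²
Z(n, b) = 1 (Z(n, b) = -1*(-1) = 1)
L(k) = √(-2 + k) (L(k) = √(k - 2) = √(-2 + k))
328 + L(Z(2, O(5, 1)))*(-165) = 328 + √(-2 + 1)*(-165) = 328 + √(-1)*(-165) = 328 + I*(-165) = 328 - 165*I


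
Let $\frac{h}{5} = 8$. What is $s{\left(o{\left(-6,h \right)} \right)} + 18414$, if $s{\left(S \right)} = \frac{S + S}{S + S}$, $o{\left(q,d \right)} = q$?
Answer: $18415$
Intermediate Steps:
$h = 40$ ($h = 5 \cdot 8 = 40$)
$s{\left(S \right)} = 1$ ($s{\left(S \right)} = \frac{2 S}{2 S} = 2 S \frac{1}{2 S} = 1$)
$s{\left(o{\left(-6,h \right)} \right)} + 18414 = 1 + 18414 = 18415$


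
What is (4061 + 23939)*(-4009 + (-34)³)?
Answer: -1212764000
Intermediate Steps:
(4061 + 23939)*(-4009 + (-34)³) = 28000*(-4009 - 39304) = 28000*(-43313) = -1212764000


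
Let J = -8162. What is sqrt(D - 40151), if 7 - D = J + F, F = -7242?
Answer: 2*I*sqrt(6185) ≈ 157.29*I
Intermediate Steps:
D = 15411 (D = 7 - (-8162 - 7242) = 7 - 1*(-15404) = 7 + 15404 = 15411)
sqrt(D - 40151) = sqrt(15411 - 40151) = sqrt(-24740) = 2*I*sqrt(6185)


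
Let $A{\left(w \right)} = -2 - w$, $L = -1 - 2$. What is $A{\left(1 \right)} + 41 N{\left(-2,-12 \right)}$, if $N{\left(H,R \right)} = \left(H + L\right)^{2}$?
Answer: $1022$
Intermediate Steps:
$L = -3$ ($L = -1 - 2 = -3$)
$N{\left(H,R \right)} = \left(-3 + H\right)^{2}$ ($N{\left(H,R \right)} = \left(H - 3\right)^{2} = \left(-3 + H\right)^{2}$)
$A{\left(1 \right)} + 41 N{\left(-2,-12 \right)} = \left(-2 - 1\right) + 41 \left(-3 - 2\right)^{2} = \left(-2 - 1\right) + 41 \left(-5\right)^{2} = -3 + 41 \cdot 25 = -3 + 1025 = 1022$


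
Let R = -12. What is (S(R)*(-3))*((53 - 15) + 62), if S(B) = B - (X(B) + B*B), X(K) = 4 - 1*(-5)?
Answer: 49500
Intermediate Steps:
X(K) = 9 (X(K) = 4 + 5 = 9)
S(B) = -9 + B - B² (S(B) = B - (9 + B*B) = B - (9 + B²) = B + (-9 - B²) = -9 + B - B²)
(S(R)*(-3))*((53 - 15) + 62) = ((-9 - 12 - 1*(-12)²)*(-3))*((53 - 15) + 62) = ((-9 - 12 - 1*144)*(-3))*(38 + 62) = ((-9 - 12 - 144)*(-3))*100 = -165*(-3)*100 = 495*100 = 49500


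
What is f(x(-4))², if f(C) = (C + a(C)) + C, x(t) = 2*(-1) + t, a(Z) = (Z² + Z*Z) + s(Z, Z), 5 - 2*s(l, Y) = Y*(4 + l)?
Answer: 12769/4 ≈ 3192.3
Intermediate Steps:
s(l, Y) = 5/2 - Y*(4 + l)/2
a(Z) = 5/2 - 2*Z + 3*Z²/2 (a(Z) = (Z² + Z*Z) + (5/2 - 2*Z - Z*Z/2) = (Z² + Z²) + (5/2 - 2*Z - Z²/2) = 2*Z² + (5/2 - 2*Z - Z²/2) = 5/2 - 2*Z + 3*Z²/2)
x(t) = -2 + t
f(C) = 5/2 + 3*C²/2 (f(C) = (C + (5/2 - 2*C + 3*C²/2)) + C = (5/2 - C + 3*C²/2) + C = 5/2 + 3*C²/2)
f(x(-4))² = (5/2 + 3*(-2 - 4)²/2)² = (5/2 + (3/2)*(-6)²)² = (5/2 + (3/2)*36)² = (5/2 + 54)² = (113/2)² = 12769/4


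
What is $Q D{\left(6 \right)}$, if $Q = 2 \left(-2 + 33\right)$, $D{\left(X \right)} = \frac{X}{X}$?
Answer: $62$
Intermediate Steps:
$D{\left(X \right)} = 1$
$Q = 62$ ($Q = 2 \cdot 31 = 62$)
$Q D{\left(6 \right)} = 62 \cdot 1 = 62$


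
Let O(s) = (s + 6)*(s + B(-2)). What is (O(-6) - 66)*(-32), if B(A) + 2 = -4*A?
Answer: 2112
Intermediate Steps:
B(A) = -2 - 4*A
O(s) = (6 + s)² (O(s) = (s + 6)*(s + (-2 - 4*(-2))) = (6 + s)*(s + (-2 + 8)) = (6 + s)*(s + 6) = (6 + s)*(6 + s) = (6 + s)²)
(O(-6) - 66)*(-32) = ((36 + (-6)² + 12*(-6)) - 66)*(-32) = ((36 + 36 - 72) - 66)*(-32) = (0 - 66)*(-32) = -66*(-32) = 2112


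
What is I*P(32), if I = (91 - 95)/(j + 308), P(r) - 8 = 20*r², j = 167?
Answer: -81952/475 ≈ -172.53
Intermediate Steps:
P(r) = 8 + 20*r²
I = -4/475 (I = (91 - 95)/(167 + 308) = -4/475 ≈ -0.0084210)
I*P(32) = -4*(8 + 20*32²)/475 = -4*(8 + 20*1024)/475 = -4*(8 + 20480)/475 = -4/475*20488 = -81952/475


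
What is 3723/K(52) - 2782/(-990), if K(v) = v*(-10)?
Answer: -223913/51480 ≈ -4.3495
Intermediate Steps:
K(v) = -10*v
3723/K(52) - 2782/(-990) = 3723/((-10*52)) - 2782/(-990) = 3723/(-520) - 2782*(-1/990) = 3723*(-1/520) + 1391/495 = -3723/520 + 1391/495 = -223913/51480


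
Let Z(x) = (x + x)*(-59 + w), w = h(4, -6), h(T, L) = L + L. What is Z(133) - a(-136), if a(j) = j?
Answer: -18750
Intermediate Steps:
h(T, L) = 2*L
w = -12 (w = 2*(-6) = -12)
Z(x) = -142*x (Z(x) = (x + x)*(-59 - 12) = (2*x)*(-71) = -142*x)
Z(133) - a(-136) = -142*133 - 1*(-136) = -18886 + 136 = -18750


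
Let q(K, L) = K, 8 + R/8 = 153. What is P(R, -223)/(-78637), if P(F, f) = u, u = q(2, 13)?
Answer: -2/78637 ≈ -2.5433e-5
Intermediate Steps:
R = 1160 (R = -64 + 8*153 = -64 + 1224 = 1160)
u = 2
P(F, f) = 2
P(R, -223)/(-78637) = 2/(-78637) = 2*(-1/78637) = -2/78637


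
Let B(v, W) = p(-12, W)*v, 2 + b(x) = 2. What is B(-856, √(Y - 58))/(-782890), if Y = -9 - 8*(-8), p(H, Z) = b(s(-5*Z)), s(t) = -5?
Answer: 0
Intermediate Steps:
b(x) = 0 (b(x) = -2 + 2 = 0)
p(H, Z) = 0
Y = 55 (Y = -9 + 64 = 55)
B(v, W) = 0 (B(v, W) = 0*v = 0)
B(-856, √(Y - 58))/(-782890) = 0/(-782890) = 0*(-1/782890) = 0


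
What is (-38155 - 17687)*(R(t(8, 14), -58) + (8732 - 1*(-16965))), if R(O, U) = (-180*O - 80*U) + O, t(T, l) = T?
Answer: -1614113010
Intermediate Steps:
R(O, U) = -179*O - 80*U
(-38155 - 17687)*(R(t(8, 14), -58) + (8732 - 1*(-16965))) = (-38155 - 17687)*((-179*8 - 80*(-58)) + (8732 - 1*(-16965))) = -55842*((-1432 + 4640) + (8732 + 16965)) = -55842*(3208 + 25697) = -55842*28905 = -1614113010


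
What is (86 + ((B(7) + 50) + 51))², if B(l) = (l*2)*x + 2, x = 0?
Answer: 35721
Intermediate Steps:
B(l) = 2 (B(l) = (l*2)*0 + 2 = (2*l)*0 + 2 = 0 + 2 = 2)
(86 + ((B(7) + 50) + 51))² = (86 + ((2 + 50) + 51))² = (86 + (52 + 51))² = (86 + 103)² = 189² = 35721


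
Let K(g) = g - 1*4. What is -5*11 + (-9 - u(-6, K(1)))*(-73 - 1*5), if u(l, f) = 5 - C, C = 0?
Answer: 1037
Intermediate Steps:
K(g) = -4 + g (K(g) = g - 4 = -4 + g)
u(l, f) = 5 (u(l, f) = 5 - 1*0 = 5 + 0 = 5)
-5*11 + (-9 - u(-6, K(1)))*(-73 - 1*5) = -5*11 + (-9 - 1*5)*(-73 - 1*5) = -55 + (-9 - 5)*(-73 - 5) = -55 - 14*(-78) = -55 + 1092 = 1037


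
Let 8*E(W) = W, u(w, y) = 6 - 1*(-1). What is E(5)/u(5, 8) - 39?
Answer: -2179/56 ≈ -38.911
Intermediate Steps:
u(w, y) = 7 (u(w, y) = 6 + 1 = 7)
E(W) = W/8
E(5)/u(5, 8) - 39 = ((⅛)*5)/7 - 39 = (5/8)*(⅐) - 39 = 5/56 - 39 = -2179/56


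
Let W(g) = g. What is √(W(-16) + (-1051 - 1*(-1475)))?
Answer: 2*√102 ≈ 20.199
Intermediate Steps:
√(W(-16) + (-1051 - 1*(-1475))) = √(-16 + (-1051 - 1*(-1475))) = √(-16 + (-1051 + 1475)) = √(-16 + 424) = √408 = 2*√102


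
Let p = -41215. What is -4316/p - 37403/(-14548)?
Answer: 1604353813/599595820 ≈ 2.6757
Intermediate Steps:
-4316/p - 37403/(-14548) = -4316/(-41215) - 37403/(-14548) = -4316*(-1/41215) - 37403*(-1/14548) = 4316/41215 + 37403/14548 = 1604353813/599595820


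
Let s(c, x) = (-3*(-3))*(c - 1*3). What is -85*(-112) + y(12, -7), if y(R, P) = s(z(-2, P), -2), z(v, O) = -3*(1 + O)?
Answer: 9655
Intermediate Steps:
z(v, O) = -3 - 3*O
s(c, x) = -27 + 9*c (s(c, x) = 9*(c - 3) = 9*(-3 + c) = -27 + 9*c)
y(R, P) = -54 - 27*P (y(R, P) = -27 + 9*(-3 - 3*P) = -27 + (-27 - 27*P) = -54 - 27*P)
-85*(-112) + y(12, -7) = -85*(-112) + (-54 - 27*(-7)) = 9520 + (-54 + 189) = 9520 + 135 = 9655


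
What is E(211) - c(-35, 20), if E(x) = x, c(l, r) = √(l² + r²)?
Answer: 211 - 5*√65 ≈ 170.69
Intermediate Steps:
E(211) - c(-35, 20) = 211 - √((-35)² + 20²) = 211 - √(1225 + 400) = 211 - √1625 = 211 - 5*√65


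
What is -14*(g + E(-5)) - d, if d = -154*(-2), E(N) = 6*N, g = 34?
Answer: -364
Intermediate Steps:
d = 308
-14*(g + E(-5)) - d = -14*(34 + 6*(-5)) - 1*308 = -14*(34 - 30) - 308 = -14*4 - 308 = -56 - 308 = -364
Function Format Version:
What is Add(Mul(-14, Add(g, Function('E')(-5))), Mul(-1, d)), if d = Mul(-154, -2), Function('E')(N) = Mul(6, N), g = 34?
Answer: -364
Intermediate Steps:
d = 308
Add(Mul(-14, Add(g, Function('E')(-5))), Mul(-1, d)) = Add(Mul(-14, Add(34, Mul(6, -5))), Mul(-1, 308)) = Add(Mul(-14, Add(34, -30)), -308) = Add(Mul(-14, 4), -308) = Add(-56, -308) = -364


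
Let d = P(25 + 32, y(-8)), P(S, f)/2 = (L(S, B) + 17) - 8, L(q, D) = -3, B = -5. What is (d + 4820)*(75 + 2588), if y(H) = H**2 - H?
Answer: 12867616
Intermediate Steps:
P(S, f) = 12 (P(S, f) = 2*((-3 + 17) - 8) = 2*(14 - 8) = 2*6 = 12)
d = 12
(d + 4820)*(75 + 2588) = (12 + 4820)*(75 + 2588) = 4832*2663 = 12867616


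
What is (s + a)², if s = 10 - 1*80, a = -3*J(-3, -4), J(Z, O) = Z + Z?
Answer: 2704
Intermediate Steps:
J(Z, O) = 2*Z
a = 18 (a = -6*(-3) = -3*(-6) = 18)
s = -70 (s = 10 - 80 = -70)
(s + a)² = (-70 + 18)² = (-52)² = 2704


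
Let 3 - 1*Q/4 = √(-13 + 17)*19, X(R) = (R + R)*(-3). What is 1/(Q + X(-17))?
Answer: -1/38 ≈ -0.026316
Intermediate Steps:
X(R) = -6*R (X(R) = (2*R)*(-3) = -6*R)
Q = -140 (Q = 12 - 4*√(-13 + 17)*19 = 12 - 4*√4*19 = 12 - 8*19 = 12 - 4*38 = 12 - 152 = -140)
1/(Q + X(-17)) = 1/(-140 - 6*(-17)) = 1/(-140 + 102) = 1/(-38) = -1/38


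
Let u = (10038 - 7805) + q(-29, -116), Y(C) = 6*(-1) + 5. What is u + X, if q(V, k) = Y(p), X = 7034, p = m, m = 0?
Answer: 9266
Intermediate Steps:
p = 0
Y(C) = -1 (Y(C) = -6 + 5 = -1)
q(V, k) = -1
u = 2232 (u = (10038 - 7805) - 1 = 2233 - 1 = 2232)
u + X = 2232 + 7034 = 9266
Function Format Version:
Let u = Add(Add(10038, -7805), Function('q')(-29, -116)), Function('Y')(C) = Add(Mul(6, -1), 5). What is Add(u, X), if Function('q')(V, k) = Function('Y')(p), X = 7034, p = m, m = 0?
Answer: 9266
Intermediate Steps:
p = 0
Function('Y')(C) = -1 (Function('Y')(C) = Add(-6, 5) = -1)
Function('q')(V, k) = -1
u = 2232 (u = Add(Add(10038, -7805), -1) = Add(2233, -1) = 2232)
Add(u, X) = Add(2232, 7034) = 9266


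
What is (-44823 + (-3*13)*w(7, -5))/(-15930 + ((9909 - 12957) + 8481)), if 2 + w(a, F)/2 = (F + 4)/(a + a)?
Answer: 104210/24493 ≈ 4.2547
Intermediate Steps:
w(a, F) = -4 + (4 + F)/a (w(a, F) = -4 + 2*((F + 4)/(a + a)) = -4 + 2*((4 + F)/((2*a))) = -4 + 2*((4 + F)*(1/(2*a))) = -4 + 2*((4 + F)/(2*a)) = -4 + (4 + F)/a)
(-44823 + (-3*13)*w(7, -5))/(-15930 + ((9909 - 12957) + 8481)) = (-44823 + (-3*13)*((4 - 5 - 4*7)/7))/(-15930 + ((9909 - 12957) + 8481)) = (-44823 - 39*(4 - 5 - 28)/7)/(-15930 + (-3048 + 8481)) = (-44823 - 39*(-29)/7)/(-15930 + 5433) = (-44823 - 39*(-29/7))/(-10497) = (-44823 + 1131/7)*(-1/10497) = -312630/7*(-1/10497) = 104210/24493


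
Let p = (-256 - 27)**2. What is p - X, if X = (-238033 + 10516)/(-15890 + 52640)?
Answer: 981166089/12250 ≈ 80095.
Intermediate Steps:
p = 80089 (p = (-283)**2 = 80089)
X = -75839/12250 (X = -227517/36750 = -227517*1/36750 = -75839/12250 ≈ -6.1909)
p - X = 80089 - 1*(-75839/12250) = 80089 + 75839/12250 = 981166089/12250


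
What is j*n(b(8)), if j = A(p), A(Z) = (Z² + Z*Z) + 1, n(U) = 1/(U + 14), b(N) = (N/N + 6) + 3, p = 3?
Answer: 19/24 ≈ 0.79167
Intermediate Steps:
b(N) = 10 (b(N) = (1 + 6) + 3 = 7 + 3 = 10)
n(U) = 1/(14 + U)
A(Z) = 1 + 2*Z² (A(Z) = (Z² + Z²) + 1 = 2*Z² + 1 = 1 + 2*Z²)
j = 19 (j = 1 + 2*3² = 1 + 2*9 = 1 + 18 = 19)
j*n(b(8)) = 19/(14 + 10) = 19/24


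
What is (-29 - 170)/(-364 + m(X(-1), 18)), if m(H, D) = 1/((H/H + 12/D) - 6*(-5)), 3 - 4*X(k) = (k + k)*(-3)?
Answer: 18905/34577 ≈ 0.54675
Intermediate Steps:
X(k) = 3/4 + 3*k/2 (X(k) = 3/4 - (k + k)*(-3)/4 = 3/4 - 2*k*(-3)/4 = 3/4 - (-3)*k/2 = 3/4 + 3*k/2)
m(H, D) = 1/(31 + 12/D) (m(H, D) = 1/((1 + 12/D) + 30) = 1/(31 + 12/D))
(-29 - 170)/(-364 + m(X(-1), 18)) = (-29 - 170)/(-364 + 18/(12 + 31*18)) = -199/(-364 + 18/(12 + 558)) = -199/(-364 + 18/570) = -199/(-364 + 18*(1/570)) = -199/(-364 + 3/95) = -199/(-34577/95) = -199*(-95/34577) = 18905/34577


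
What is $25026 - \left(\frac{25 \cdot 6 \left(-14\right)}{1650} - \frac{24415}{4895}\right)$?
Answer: $\frac{24506583}{979} \approx 25032.0$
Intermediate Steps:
$25026 - \left(\frac{25 \cdot 6 \left(-14\right)}{1650} - \frac{24415}{4895}\right) = 25026 - \left(150 \left(-14\right) \frac{1}{1650} - \frac{4883}{979}\right) = 25026 - \left(\left(-2100\right) \frac{1}{1650} - \frac{4883}{979}\right) = 25026 - \left(- \frac{14}{11} - \frac{4883}{979}\right) = 25026 - - \frac{6129}{979} = 25026 + \frac{6129}{979} = \frac{24506583}{979}$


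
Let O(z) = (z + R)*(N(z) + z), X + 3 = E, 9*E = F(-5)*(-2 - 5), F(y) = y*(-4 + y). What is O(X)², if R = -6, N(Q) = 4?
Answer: 2238016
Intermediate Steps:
E = -35 (E = ((-5*(-4 - 5))*(-2 - 5))/9 = (-5*(-9)*(-7))/9 = (45*(-7))/9 = (⅑)*(-315) = -35)
X = -38 (X = -3 - 35 = -38)
O(z) = (-6 + z)*(4 + z) (O(z) = (z - 6)*(4 + z) = (-6 + z)*(4 + z))
O(X)² = (-24 + (-38)² - 2*(-38))² = (-24 + 1444 + 76)² = 1496² = 2238016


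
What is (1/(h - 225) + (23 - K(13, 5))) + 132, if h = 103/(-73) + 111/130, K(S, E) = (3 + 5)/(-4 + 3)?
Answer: 348898041/2140537 ≈ 163.00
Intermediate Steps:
K(S, E) = -8 (K(S, E) = 8/(-1) = 8*(-1) = -8)
h = -5287/9490 (h = 103*(-1/73) + 111*(1/130) = -103/73 + 111/130 = -5287/9490 ≈ -0.55711)
(1/(h - 225) + (23 - K(13, 5))) + 132 = (1/(-5287/9490 - 225) + (23 - 1*(-8))) + 132 = (1/(-2140537/9490) + (23 + 8)) + 132 = (-9490/2140537 + 31) + 132 = 66347157/2140537 + 132 = 348898041/2140537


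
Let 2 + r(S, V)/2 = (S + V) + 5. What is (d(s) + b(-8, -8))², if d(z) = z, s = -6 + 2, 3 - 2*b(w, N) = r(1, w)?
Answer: 9/4 ≈ 2.2500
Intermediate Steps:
r(S, V) = 6 + 2*S + 2*V (r(S, V) = -4 + 2*((S + V) + 5) = -4 + 2*(5 + S + V) = -4 + (10 + 2*S + 2*V) = 6 + 2*S + 2*V)
b(w, N) = -5/2 - w (b(w, N) = 3/2 - (6 + 2*1 + 2*w)/2 = 3/2 - (6 + 2 + 2*w)/2 = 3/2 - (8 + 2*w)/2 = 3/2 + (-4 - w) = -5/2 - w)
s = -4
(d(s) + b(-8, -8))² = (-4 + (-5/2 - 1*(-8)))² = (-4 + (-5/2 + 8))² = (-4 + 11/2)² = (3/2)² = 9/4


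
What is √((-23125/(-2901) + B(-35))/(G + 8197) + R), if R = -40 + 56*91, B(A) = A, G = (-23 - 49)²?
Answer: √7618675755861909606/38818281 ≈ 71.106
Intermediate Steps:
G = 5184 (G = (-72)² = 5184)
R = 5056 (R = -40 + 5096 = 5056)
√((-23125/(-2901) + B(-35))/(G + 8197) + R) = √((-23125/(-2901) - 35)/(5184 + 8197) + 5056) = √((-23125*(-1/2901) - 35)/13381 + 5056) = √((23125/2901 - 35)*(1/13381) + 5056) = √(-78410/2901*1/13381 + 5056) = √(-78410/38818281 + 5056) = √(196265150326/38818281) = √7618675755861909606/38818281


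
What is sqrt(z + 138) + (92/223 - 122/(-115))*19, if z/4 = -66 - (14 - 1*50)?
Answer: 717934/25645 + 3*sqrt(2) ≈ 32.238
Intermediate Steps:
z = -120 (z = 4*(-66 - (14 - 1*50)) = 4*(-66 - (14 - 50)) = 4*(-66 - 1*(-36)) = 4*(-66 + 36) = 4*(-30) = -120)
sqrt(z + 138) + (92/223 - 122/(-115))*19 = sqrt(-120 + 138) + (92/223 - 122/(-115))*19 = sqrt(18) + (92*(1/223) - 122*(-1/115))*19 = 3*sqrt(2) + (92/223 + 122/115)*19 = 3*sqrt(2) + (37786/25645)*19 = 3*sqrt(2) + 717934/25645 = 717934/25645 + 3*sqrt(2)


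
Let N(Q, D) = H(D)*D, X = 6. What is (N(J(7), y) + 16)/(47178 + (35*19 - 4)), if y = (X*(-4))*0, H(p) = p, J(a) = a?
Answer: 16/47839 ≈ 0.00033446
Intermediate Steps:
y = 0 (y = (6*(-4))*0 = -24*0 = 0)
N(Q, D) = D² (N(Q, D) = D*D = D²)
(N(J(7), y) + 16)/(47178 + (35*19 - 4)) = (0² + 16)/(47178 + (35*19 - 4)) = (0 + 16)/(47178 + (665 - 4)) = 16/(47178 + 661) = 16/47839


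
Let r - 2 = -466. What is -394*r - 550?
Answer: 182266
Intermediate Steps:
r = -464 (r = 2 - 466 = -464)
-394*r - 550 = -394*(-464) - 550 = 182816 - 550 = 182266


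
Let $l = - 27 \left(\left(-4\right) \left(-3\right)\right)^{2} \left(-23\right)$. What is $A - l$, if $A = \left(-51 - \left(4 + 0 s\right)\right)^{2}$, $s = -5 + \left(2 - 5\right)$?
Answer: $-86399$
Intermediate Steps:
$s = -8$ ($s = -5 + \left(2 - 5\right) = -5 - 3 = -8$)
$l = 89424$ ($l = - 27 \cdot 12^{2} \left(-23\right) = \left(-27\right) 144 \left(-23\right) = \left(-3888\right) \left(-23\right) = 89424$)
$A = 3025$ ($A = \left(-51 + \left(0 \left(-8\right) - 4\right)\right)^{2} = \left(-51 + \left(0 - 4\right)\right)^{2} = \left(-51 - 4\right)^{2} = \left(-55\right)^{2} = 3025$)
$A - l = 3025 - 89424 = -86399$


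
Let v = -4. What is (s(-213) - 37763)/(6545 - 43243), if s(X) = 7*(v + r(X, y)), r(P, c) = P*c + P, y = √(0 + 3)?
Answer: 19641/18349 + 1491*√3/36698 ≈ 1.1408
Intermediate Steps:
y = √3 ≈ 1.7320
r(P, c) = P + P*c
s(X) = -28 + 7*X*(1 + √3) (s(X) = 7*(-4 + X*(1 + √3)) = -28 + 7*X*(1 + √3))
(s(-213) - 37763)/(6545 - 43243) = ((-28 + 7*(-213)*(1 + √3)) - 37763)/(6545 - 43243) = ((-28 + (-1491 - 1491*√3)) - 37763)/(-36698) = ((-1519 - 1491*√3) - 37763)*(-1/36698) = (-39282 - 1491*√3)*(-1/36698) = 19641/18349 + 1491*√3/36698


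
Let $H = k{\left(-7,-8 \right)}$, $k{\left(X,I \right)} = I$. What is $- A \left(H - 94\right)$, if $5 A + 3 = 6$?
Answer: $\frac{306}{5} \approx 61.2$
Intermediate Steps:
$A = \frac{3}{5}$ ($A = - \frac{3}{5} + \frac{1}{5} \cdot 6 = - \frac{3}{5} + \frac{6}{5} = \frac{3}{5} \approx 0.6$)
$H = -8$
$- A \left(H - 94\right) = - \frac{3 \left(-8 - 94\right)}{5} = - \frac{3 \left(-102\right)}{5} = \left(-1\right) \left(- \frac{306}{5}\right) = \frac{306}{5}$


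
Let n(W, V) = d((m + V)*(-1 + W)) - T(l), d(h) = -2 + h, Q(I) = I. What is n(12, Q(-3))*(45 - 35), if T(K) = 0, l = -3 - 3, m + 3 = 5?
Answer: -130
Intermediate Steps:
m = 2 (m = -3 + 5 = 2)
l = -6
n(W, V) = -2 + (-1 + W)*(2 + V) (n(W, V) = (-2 + (2 + V)*(-1 + W)) - 1*0 = (-2 + (-1 + W)*(2 + V)) + 0 = -2 + (-1 + W)*(2 + V))
n(12, Q(-3))*(45 - 35) = (-4 - 1*(-3) + 2*12 - 3*12)*(45 - 35) = (-4 + 3 + 24 - 36)*10 = -13*10 = -130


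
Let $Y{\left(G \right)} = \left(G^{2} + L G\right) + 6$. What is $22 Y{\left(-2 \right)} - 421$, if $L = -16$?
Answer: $503$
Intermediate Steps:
$Y{\left(G \right)} = 6 + G^{2} - 16 G$ ($Y{\left(G \right)} = \left(G^{2} - 16 G\right) + 6 = 6 + G^{2} - 16 G$)
$22 Y{\left(-2 \right)} - 421 = 22 \left(6 + \left(-2\right)^{2} - -32\right) - 421 = 22 \left(6 + 4 + 32\right) - 421 = 22 \cdot 42 - 421 = 924 - 421 = 503$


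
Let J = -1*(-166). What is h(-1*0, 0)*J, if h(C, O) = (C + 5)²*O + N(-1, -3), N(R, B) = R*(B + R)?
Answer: 664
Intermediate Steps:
J = 166
h(C, O) = 4 + O*(5 + C)² (h(C, O) = (C + 5)²*O - (-3 - 1) = (5 + C)²*O - 1*(-4) = O*(5 + C)² + 4 = 4 + O*(5 + C)²)
h(-1*0, 0)*J = (4 + 0*(5 - 1*0)²)*166 = (4 + 0*(5 + 0)²)*166 = (4 + 0*5²)*166 = (4 + 0*25)*166 = (4 + 0)*166 = 4*166 = 664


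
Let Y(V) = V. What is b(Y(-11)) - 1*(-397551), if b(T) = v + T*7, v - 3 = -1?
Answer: 397476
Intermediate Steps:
v = 2 (v = 3 - 1 = 2)
b(T) = 2 + 7*T (b(T) = 2 + T*7 = 2 + 7*T)
b(Y(-11)) - 1*(-397551) = (2 + 7*(-11)) - 1*(-397551) = (2 - 77) + 397551 = -75 + 397551 = 397476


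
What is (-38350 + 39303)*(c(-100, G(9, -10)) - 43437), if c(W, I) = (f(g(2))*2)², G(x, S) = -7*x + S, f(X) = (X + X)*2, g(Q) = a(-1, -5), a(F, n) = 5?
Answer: -39870661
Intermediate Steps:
g(Q) = 5
f(X) = 4*X (f(X) = (2*X)*2 = 4*X)
G(x, S) = S - 7*x
c(W, I) = 1600 (c(W, I) = ((4*5)*2)² = (20*2)² = 40² = 1600)
(-38350 + 39303)*(c(-100, G(9, -10)) - 43437) = (-38350 + 39303)*(1600 - 43437) = 953*(-41837) = -39870661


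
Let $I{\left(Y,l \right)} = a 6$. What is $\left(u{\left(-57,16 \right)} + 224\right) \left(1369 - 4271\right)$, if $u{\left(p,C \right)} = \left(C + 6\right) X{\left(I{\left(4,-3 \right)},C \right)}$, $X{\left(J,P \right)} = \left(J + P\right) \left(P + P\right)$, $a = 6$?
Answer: $-106886464$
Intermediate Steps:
$I{\left(Y,l \right)} = 36$ ($I{\left(Y,l \right)} = 6 \cdot 6 = 36$)
$X{\left(J,P \right)} = 2 P \left(J + P\right)$ ($X{\left(J,P \right)} = \left(J + P\right) 2 P = 2 P \left(J + P\right)$)
$u{\left(p,C \right)} = 2 C \left(6 + C\right) \left(36 + C\right)$ ($u{\left(p,C \right)} = \left(C + 6\right) 2 C \left(36 + C\right) = \left(6 + C\right) 2 C \left(36 + C\right) = 2 C \left(6 + C\right) \left(36 + C\right)$)
$\left(u{\left(-57,16 \right)} + 224\right) \left(1369 - 4271\right) = \left(2 \cdot 16 \left(6 + 16\right) \left(36 + 16\right) + 224\right) \left(1369 - 4271\right) = \left(2 \cdot 16 \cdot 22 \cdot 52 + 224\right) \left(-2902\right) = \left(36608 + 224\right) \left(-2902\right) = 36832 \left(-2902\right) = -106886464$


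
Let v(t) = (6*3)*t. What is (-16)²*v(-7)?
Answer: -32256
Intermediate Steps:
v(t) = 18*t
(-16)²*v(-7) = (-16)²*(18*(-7)) = 256*(-126) = -32256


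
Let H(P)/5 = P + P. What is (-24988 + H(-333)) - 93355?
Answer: -121673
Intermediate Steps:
H(P) = 10*P (H(P) = 5*(P + P) = 5*(2*P) = 10*P)
(-24988 + H(-333)) - 93355 = (-24988 + 10*(-333)) - 93355 = (-24988 - 3330) - 93355 = -28318 - 93355 = -121673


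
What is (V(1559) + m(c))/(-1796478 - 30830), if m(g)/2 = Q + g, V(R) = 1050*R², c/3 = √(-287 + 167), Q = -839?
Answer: -638000843/456827 - 3*I*√30/456827 ≈ -1396.6 - 3.5969e-5*I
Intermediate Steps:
c = 6*I*√30 (c = 3*√(-287 + 167) = 3*√(-120) = 3*(2*I*√30) = 6*I*√30 ≈ 32.863*I)
m(g) = -1678 + 2*g (m(g) = 2*(-839 + g) = -1678 + 2*g)
(V(1559) + m(c))/(-1796478 - 30830) = (1050*1559² + (-1678 + 2*(6*I*√30)))/(-1796478 - 30830) = (1050*2430481 + (-1678 + 12*I*√30))/(-1827308) = (2552005050 + (-1678 + 12*I*√30))*(-1/1827308) = (2552003372 + 12*I*√30)*(-1/1827308) = -638000843/456827 - 3*I*√30/456827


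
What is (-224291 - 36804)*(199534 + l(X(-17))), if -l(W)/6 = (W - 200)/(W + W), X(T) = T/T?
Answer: -52253203445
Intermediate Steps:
X(T) = 1
l(W) = -3*(-200 + W)/W (l(W) = -6*(W - 200)/(W + W) = -6*(-200 + W)/(2*W) = -6*(-200 + W)*1/(2*W) = -3*(-200 + W)/W)
(-224291 - 36804)*(199534 + l(X(-17))) = (-224291 - 36804)*(199534 + (-3 + 600/1)) = -261095*(199534 + (-3 + 600*1)) = -261095*(199534 + (-3 + 600)) = -261095*(199534 + 597) = -261095*200131 = -52253203445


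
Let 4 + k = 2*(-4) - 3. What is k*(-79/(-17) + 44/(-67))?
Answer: -68175/1139 ≈ -59.855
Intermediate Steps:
k = -15 (k = -4 + (2*(-4) - 3) = -4 + (-8 - 3) = -4 - 11 = -15)
k*(-79/(-17) + 44/(-67)) = -15*(-79/(-17) + 44/(-67)) = -15*(-79*(-1/17) + 44*(-1/67)) = -15*(79/17 - 44/67) = -15*4545/1139 = -68175/1139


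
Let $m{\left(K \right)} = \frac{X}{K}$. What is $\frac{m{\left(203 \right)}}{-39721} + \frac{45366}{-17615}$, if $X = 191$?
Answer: $- \frac{365805890323}{142036139245} \approx -2.5754$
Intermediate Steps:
$m{\left(K \right)} = \frac{191}{K}$
$\frac{m{\left(203 \right)}}{-39721} + \frac{45366}{-17615} = \frac{191 \cdot \frac{1}{203}}{-39721} + \frac{45366}{-17615} = 191 \cdot \frac{1}{203} \left(- \frac{1}{39721}\right) + 45366 \left(- \frac{1}{17615}\right) = \frac{191}{203} \left(- \frac{1}{39721}\right) - \frac{45366}{17615} = - \frac{191}{8063363} - \frac{45366}{17615} = - \frac{365805890323}{142036139245}$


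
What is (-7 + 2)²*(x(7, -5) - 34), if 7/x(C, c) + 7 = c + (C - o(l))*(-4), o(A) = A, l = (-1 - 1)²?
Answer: -20575/24 ≈ -857.29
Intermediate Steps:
l = 4 (l = (-2)² = 4)
x(C, c) = 7/(9 + c - 4*C) (x(C, c) = 7/(-7 + (c + (C - 1*4)*(-4))) = 7/(-7 + (c + (C - 4)*(-4))) = 7/(-7 + (c + (-4 + C)*(-4))) = 7/(-7 + (c + (16 - 4*C))) = 7/(-7 + (16 + c - 4*C)) = 7/(9 + c - 4*C))
(-7 + 2)²*(x(7, -5) - 34) = (-7 + 2)²*(7/(9 - 5 - 4*7) - 34) = (-5)²*(7/(9 - 5 - 28) - 34) = 25*(7/(-24) - 34) = 25*(7*(-1/24) - 34) = 25*(-7/24 - 34) = 25*(-823/24) = -20575/24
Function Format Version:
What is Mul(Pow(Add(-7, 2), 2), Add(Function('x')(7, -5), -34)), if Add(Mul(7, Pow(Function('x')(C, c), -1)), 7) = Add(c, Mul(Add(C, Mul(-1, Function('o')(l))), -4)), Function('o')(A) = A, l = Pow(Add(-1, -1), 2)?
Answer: Rational(-20575, 24) ≈ -857.29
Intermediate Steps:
l = 4 (l = Pow(-2, 2) = 4)
Function('x')(C, c) = Mul(7, Pow(Add(9, c, Mul(-4, C)), -1)) (Function('x')(C, c) = Mul(7, Pow(Add(-7, Add(c, Mul(Add(C, Mul(-1, 4)), -4))), -1)) = Mul(7, Pow(Add(-7, Add(c, Mul(Add(C, -4), -4))), -1)) = Mul(7, Pow(Add(-7, Add(c, Mul(Add(-4, C), -4))), -1)) = Mul(7, Pow(Add(-7, Add(c, Add(16, Mul(-4, C)))), -1)) = Mul(7, Pow(Add(-7, Add(16, c, Mul(-4, C))), -1)) = Mul(7, Pow(Add(9, c, Mul(-4, C)), -1)))
Mul(Pow(Add(-7, 2), 2), Add(Function('x')(7, -5), -34)) = Mul(Pow(Add(-7, 2), 2), Add(Mul(7, Pow(Add(9, -5, Mul(-4, 7)), -1)), -34)) = Mul(Pow(-5, 2), Add(Mul(7, Pow(Add(9, -5, -28), -1)), -34)) = Mul(25, Add(Mul(7, Pow(-24, -1)), -34)) = Mul(25, Add(Mul(7, Rational(-1, 24)), -34)) = Mul(25, Add(Rational(-7, 24), -34)) = Mul(25, Rational(-823, 24)) = Rational(-20575, 24)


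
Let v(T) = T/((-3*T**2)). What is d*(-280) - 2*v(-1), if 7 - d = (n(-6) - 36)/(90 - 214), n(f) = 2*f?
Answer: -172262/93 ≈ -1852.3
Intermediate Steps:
v(T) = -1/(3*T) (v(T) = T*(-1/(3*T**2)) = -1/(3*T))
d = 205/31 (d = 7 - (2*(-6) - 36)/(90 - 214) = 7 - (-12 - 36)/(-124) = 7 - (-48)*(-1)/124 = 7 - 1*12/31 = 7 - 12/31 = 205/31 ≈ 6.6129)
d*(-280) - 2*v(-1) = (205/31)*(-280) - (-2)/(3*(-1)) = -57400/31 - (-2)*(-1)/3 = -57400/31 - 2*1/3 = -57400/31 - 2/3 = -172262/93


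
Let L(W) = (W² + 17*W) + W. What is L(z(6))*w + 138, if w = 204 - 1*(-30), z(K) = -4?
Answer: -12966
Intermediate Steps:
L(W) = W² + 18*W
w = 234 (w = 204 + 30 = 234)
L(z(6))*w + 138 = -4*(18 - 4)*234 + 138 = -4*14*234 + 138 = -56*234 + 138 = -13104 + 138 = -12966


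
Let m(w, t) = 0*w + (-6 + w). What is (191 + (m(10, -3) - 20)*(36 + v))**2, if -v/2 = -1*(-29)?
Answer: 294849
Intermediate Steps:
v = -58 (v = -(-2)*(-29) = -2*29 = -58)
m(w, t) = -6 + w (m(w, t) = 0 + (-6 + w) = -6 + w)
(191 + (m(10, -3) - 20)*(36 + v))**2 = (191 + ((-6 + 10) - 20)*(36 - 58))**2 = (191 + (4 - 20)*(-22))**2 = (191 - 16*(-22))**2 = (191 + 352)**2 = 543**2 = 294849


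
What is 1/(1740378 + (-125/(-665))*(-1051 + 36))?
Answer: 19/33063557 ≈ 5.7465e-7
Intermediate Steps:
1/(1740378 + (-125/(-665))*(-1051 + 36)) = 1/(1740378 - 125*(-1/665)*(-1015)) = 1/(1740378 + (25/133)*(-1015)) = 1/(1740378 - 3625/19) = 1/(33063557/19) = 19/33063557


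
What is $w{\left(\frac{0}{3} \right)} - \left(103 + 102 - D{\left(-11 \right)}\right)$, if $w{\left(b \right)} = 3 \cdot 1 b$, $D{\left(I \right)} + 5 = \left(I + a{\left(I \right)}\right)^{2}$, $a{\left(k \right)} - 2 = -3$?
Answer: $-66$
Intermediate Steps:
$a{\left(k \right)} = -1$ ($a{\left(k \right)} = 2 - 3 = -1$)
$D{\left(I \right)} = -5 + \left(-1 + I\right)^{2}$ ($D{\left(I \right)} = -5 + \left(I - 1\right)^{2} = -5 + \left(-1 + I\right)^{2}$)
$w{\left(b \right)} = 3 b$
$w{\left(\frac{0}{3} \right)} - \left(103 + 102 - D{\left(-11 \right)}\right) = 3 \cdot \frac{0}{3} - \left(108 + 102 - \left(-1 - 11\right)^{2}\right) = 3 \cdot 0 \cdot \frac{1}{3} - \left(210 - 144\right) = 3 \cdot 0 + \left(\left(-5 + 144\right) - 205\right) = 0 + \left(139 - 205\right) = 0 - 66 = -66$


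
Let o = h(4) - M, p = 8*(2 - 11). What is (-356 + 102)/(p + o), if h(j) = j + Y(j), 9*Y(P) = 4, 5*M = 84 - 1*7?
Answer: 11430/3733 ≈ 3.0619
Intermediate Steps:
M = 77/5 (M = (84 - 1*7)/5 = (84 - 7)/5 = (1/5)*77 = 77/5 ≈ 15.400)
Y(P) = 4/9 (Y(P) = (1/9)*4 = 4/9)
p = -72 (p = 8*(-9) = -72)
h(j) = 4/9 + j (h(j) = j + 4/9 = 4/9 + j)
o = -493/45 (o = (4/9 + 4) - 1*77/5 = 40/9 - 77/5 = -493/45 ≈ -10.956)
(-356 + 102)/(p + o) = (-356 + 102)/(-72 - 493/45) = -254/(-3733/45) = -254*(-45/3733) = 11430/3733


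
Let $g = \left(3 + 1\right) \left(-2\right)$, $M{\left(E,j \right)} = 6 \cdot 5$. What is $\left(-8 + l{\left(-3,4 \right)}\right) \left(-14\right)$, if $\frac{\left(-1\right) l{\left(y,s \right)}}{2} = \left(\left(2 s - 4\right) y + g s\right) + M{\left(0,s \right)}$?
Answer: $-280$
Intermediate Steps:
$M{\left(E,j \right)} = 30$
$g = -8$ ($g = 4 \left(-2\right) = -8$)
$l{\left(y,s \right)} = -60 + 16 s - 2 y \left(-4 + 2 s\right)$ ($l{\left(y,s \right)} = - 2 \left(\left(\left(2 s - 4\right) y - 8 s\right) + 30\right) = - 2 \left(\left(\left(-4 + 2 s\right) y - 8 s\right) + 30\right) = - 2 \left(\left(y \left(-4 + 2 s\right) - 8 s\right) + 30\right) = - 2 \left(\left(- 8 s + y \left(-4 + 2 s\right)\right) + 30\right) = - 2 \left(30 - 8 s + y \left(-4 + 2 s\right)\right) = -60 + 16 s - 2 y \left(-4 + 2 s\right)$)
$\left(-8 + l{\left(-3,4 \right)}\right) \left(-14\right) = \left(-8 + \left(-60 + 8 \left(-3\right) + 16 \cdot 4 - 16 \left(-3\right)\right)\right) \left(-14\right) = \left(-8 + \left(-60 - 24 + 64 + 48\right)\right) \left(-14\right) = \left(-8 + 28\right) \left(-14\right) = 20 \left(-14\right) = -280$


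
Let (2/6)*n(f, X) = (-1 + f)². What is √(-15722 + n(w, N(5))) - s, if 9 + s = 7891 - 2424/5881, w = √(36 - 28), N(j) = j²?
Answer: -46351618/5881 + I*√(15695 + 12*√2) ≈ -7881.6 + 125.35*I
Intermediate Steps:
w = 2*√2 (w = √8 = 2*√2 ≈ 2.8284)
n(f, X) = 3*(-1 + f)²
s = 46351618/5881 (s = -9 + (7891 - 2424/5881) = -9 + 46404547/5881 = 46351618/5881 ≈ 7881.6)
√(-15722 + n(w, N(5))) - s = √(-15722 + 3*(-1 + 2*√2)²) - 1*46351618/5881 = √(-15722 + 3*(-1 + 2*√2)²) - 46351618/5881 = -46351618/5881 + √(-15722 + 3*(-1 + 2*√2)²)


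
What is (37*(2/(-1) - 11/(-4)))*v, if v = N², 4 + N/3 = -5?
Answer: 80919/4 ≈ 20230.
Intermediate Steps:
N = -27 (N = -12 + 3*(-5) = -12 - 15 = -27)
v = 729 (v = (-27)² = 729)
(37*(2/(-1) - 11/(-4)))*v = (37*(2/(-1) - 11/(-4)))*729 = (37*(2*(-1) - 11*(-¼)))*729 = (37*(-2 + 11/4))*729 = (37*(¾))*729 = (111/4)*729 = 80919/4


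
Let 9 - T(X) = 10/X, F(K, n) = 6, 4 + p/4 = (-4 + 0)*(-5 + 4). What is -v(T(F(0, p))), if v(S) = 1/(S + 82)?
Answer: -3/268 ≈ -0.011194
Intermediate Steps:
p = 0 (p = -16 + 4*((-4 + 0)*(-5 + 4)) = -16 + 4*(-4*(-1)) = -16 + 4*4 = -16 + 16 = 0)
T(X) = 9 - 10/X
v(S) = 1/(82 + S)
-v(T(F(0, p))) = -1/(82 + (9 - 10/6)) = -1/(82 + (9 - 10*⅙)) = -1/(82 + (9 - 5/3)) = -1/(82 + 22/3) = -1/268/3 = -1*3/268 = -3/268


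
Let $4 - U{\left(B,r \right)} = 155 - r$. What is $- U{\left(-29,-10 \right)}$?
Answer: $161$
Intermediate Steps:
$U{\left(B,r \right)} = -151 + r$ ($U{\left(B,r \right)} = 4 - \left(155 - r\right) = 4 + \left(-155 + r\right) = -151 + r$)
$- U{\left(-29,-10 \right)} = - (-151 - 10) = \left(-1\right) \left(-161\right) = 161$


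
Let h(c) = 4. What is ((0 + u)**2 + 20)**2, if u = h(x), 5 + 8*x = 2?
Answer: 1296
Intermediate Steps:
x = -3/8 (x = -5/8 + (1/8)*2 = -5/8 + 1/4 = -3/8 ≈ -0.37500)
u = 4
((0 + u)**2 + 20)**2 = ((0 + 4)**2 + 20)**2 = (4**2 + 20)**2 = (16 + 20)**2 = 36**2 = 1296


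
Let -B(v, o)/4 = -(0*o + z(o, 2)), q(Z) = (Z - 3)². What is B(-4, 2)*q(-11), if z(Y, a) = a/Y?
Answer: 784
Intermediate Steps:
q(Z) = (-3 + Z)²
B(v, o) = 8/o (B(v, o) = -(-4)*(0*o + 2/o) = -(-4)*(0 + 2/o) = -(-4)*2/o = -(-8)/o = 8/o)
B(-4, 2)*q(-11) = (8/2)*(-3 - 11)² = (8*(½))*(-14)² = 4*196 = 784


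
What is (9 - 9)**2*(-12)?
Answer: 0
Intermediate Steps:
(9 - 9)**2*(-12) = 0**2*(-12) = 0*(-12) = 0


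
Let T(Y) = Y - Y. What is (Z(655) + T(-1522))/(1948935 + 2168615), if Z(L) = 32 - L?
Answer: -623/4117550 ≈ -0.00015130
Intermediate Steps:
T(Y) = 0
(Z(655) + T(-1522))/(1948935 + 2168615) = ((32 - 1*655) + 0)/(1948935 + 2168615) = ((32 - 655) + 0)/4117550 = (-623 + 0)*(1/4117550) = -623*1/4117550 = -623/4117550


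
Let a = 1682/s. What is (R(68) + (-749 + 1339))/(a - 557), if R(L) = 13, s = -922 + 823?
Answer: -59697/56825 ≈ -1.0505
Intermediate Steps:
s = -99
a = -1682/99 (a = 1682/(-99) = 1682*(-1/99) = -1682/99 ≈ -16.990)
(R(68) + (-749 + 1339))/(a - 557) = (13 + (-749 + 1339))/(-1682/99 - 557) = (13 + 590)/(-56825/99) = 603*(-99/56825) = -59697/56825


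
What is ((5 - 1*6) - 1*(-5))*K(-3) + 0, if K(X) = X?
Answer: -12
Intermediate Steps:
((5 - 1*6) - 1*(-5))*K(-3) + 0 = ((5 - 1*6) - 1*(-5))*(-3) + 0 = ((5 - 6) + 5)*(-3) + 0 = (-1 + 5)*(-3) + 0 = 4*(-3) + 0 = -12 + 0 = -12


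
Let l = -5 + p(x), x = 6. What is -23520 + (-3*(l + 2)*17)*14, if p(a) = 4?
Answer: -24234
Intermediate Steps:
l = -1 (l = -5 + 4 = -1)
-23520 + (-3*(l + 2)*17)*14 = -23520 + (-3*(-1 + 2)*17)*14 = -23520 + (-3*1*17)*14 = -23520 - 3*17*14 = -23520 - 51*14 = -23520 - 714 = -24234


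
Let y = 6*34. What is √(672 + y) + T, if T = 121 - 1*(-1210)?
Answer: 1331 + 2*√219 ≈ 1360.6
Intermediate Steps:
y = 204
T = 1331 (T = 121 + 1210 = 1331)
√(672 + y) + T = √(672 + 204) + 1331 = √876 + 1331 = 2*√219 + 1331 = 1331 + 2*√219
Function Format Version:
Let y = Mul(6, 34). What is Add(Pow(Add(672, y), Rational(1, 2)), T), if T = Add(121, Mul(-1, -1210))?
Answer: Add(1331, Mul(2, Pow(219, Rational(1, 2)))) ≈ 1360.6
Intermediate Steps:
y = 204
T = 1331 (T = Add(121, 1210) = 1331)
Add(Pow(Add(672, y), Rational(1, 2)), T) = Add(Pow(Add(672, 204), Rational(1, 2)), 1331) = Add(Pow(876, Rational(1, 2)), 1331) = Add(Mul(2, Pow(219, Rational(1, 2))), 1331) = Add(1331, Mul(2, Pow(219, Rational(1, 2))))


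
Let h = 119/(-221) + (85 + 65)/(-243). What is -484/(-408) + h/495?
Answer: 20981767/17721990 ≈ 1.1839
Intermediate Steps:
h = -1217/1053 (h = 119*(-1/221) + 150*(-1/243) = -7/13 - 50/81 = -1217/1053 ≈ -1.1557)
-484/(-408) + h/495 = -484/(-408) - 1217/1053/495 = -484*(-1/408) - 1217/1053*1/495 = 121/102 - 1217/521235 = 20981767/17721990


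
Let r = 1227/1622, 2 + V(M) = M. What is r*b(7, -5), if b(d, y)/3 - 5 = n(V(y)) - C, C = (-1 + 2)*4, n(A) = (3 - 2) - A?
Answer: 33129/1622 ≈ 20.425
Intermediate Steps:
V(M) = -2 + M
r = 1227/1622 (r = 1227*(1/1622) = 1227/1622 ≈ 0.75647)
n(A) = 1 - A
C = 4 (C = 1*4 = 4)
b(d, y) = 12 - 3*y (b(d, y) = 15 + 3*((1 - (-2 + y)) - 1*4) = 15 + 3*((1 + (2 - y)) - 4) = 15 + 3*((3 - y) - 4) = 15 + 3*(-1 - y) = 15 + (-3 - 3*y) = 12 - 3*y)
r*b(7, -5) = 1227*(12 - 3*(-5))/1622 = 1227*(12 + 15)/1622 = (1227/1622)*27 = 33129/1622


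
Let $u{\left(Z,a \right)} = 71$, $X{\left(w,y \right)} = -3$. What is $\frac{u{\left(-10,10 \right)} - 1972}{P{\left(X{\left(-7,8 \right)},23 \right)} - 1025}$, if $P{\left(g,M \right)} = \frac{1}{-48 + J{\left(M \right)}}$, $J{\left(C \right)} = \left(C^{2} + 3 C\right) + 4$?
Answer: $\frac{1053154}{567849} \approx 1.8546$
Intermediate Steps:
$J{\left(C \right)} = 4 + C^{2} + 3 C$
$P{\left(g,M \right)} = \frac{1}{-44 + M^{2} + 3 M}$ ($P{\left(g,M \right)} = \frac{1}{-48 + \left(4 + M^{2} + 3 M\right)} = \frac{1}{-44 + M^{2} + 3 M}$)
$\frac{u{\left(-10,10 \right)} - 1972}{P{\left(X{\left(-7,8 \right)},23 \right)} - 1025} = \frac{71 - 1972}{\frac{1}{-44 + 23^{2} + 3 \cdot 23} - 1025} = - \frac{1901}{\frac{1}{-44 + 529 + 69} - 1025} = - \frac{1901}{\frac{1}{554} - 1025} = - \frac{1901}{- \frac{567849}{554}} = \left(-1901\right) \left(- \frac{554}{567849}\right) = \frac{1053154}{567849}$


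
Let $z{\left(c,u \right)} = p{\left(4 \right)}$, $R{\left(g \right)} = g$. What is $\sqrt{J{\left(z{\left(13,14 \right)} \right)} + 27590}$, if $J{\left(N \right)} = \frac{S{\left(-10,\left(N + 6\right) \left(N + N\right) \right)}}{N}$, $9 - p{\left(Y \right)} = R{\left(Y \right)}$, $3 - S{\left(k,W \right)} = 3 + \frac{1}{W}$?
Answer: $\frac{\sqrt{333838978}}{110} \approx 166.1$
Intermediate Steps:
$S{\left(k,W \right)} = - \frac{1}{W}$ ($S{\left(k,W \right)} = 3 - \left(3 + \frac{1}{W}\right) = - \frac{1}{W}$)
$p{\left(Y \right)} = 9 - Y$
$z{\left(c,u \right)} = 5$ ($z{\left(c,u \right)} = 9 - 4 = 5$)
$J{\left(N \right)} = - \frac{1}{2 N^{2} \left(6 + N\right)}$ ($J{\left(N \right)} = \frac{\left(-1\right) \frac{1}{\left(N + 6\right) \left(N + N\right)}}{N} = \frac{\left(-1\right) \frac{1}{\left(6 + N\right) 2 N}}{N} = \frac{\left(-1\right) \frac{1}{2 N \left(6 + N\right)}}{N} = \frac{\left(- \frac{1}{2}\right) \frac{1}{N} \frac{1}{6 + N}}{N} = - \frac{1}{2 N^{2} \left(6 + N\right)}$)
$\sqrt{J{\left(z{\left(13,14 \right)} \right)} + 27590} = \sqrt{- \frac{1}{2 \cdot 25 \left(6 + 5\right)} + 27590} = \sqrt{\left(- \frac{1}{2}\right) \frac{1}{25} \cdot \frac{1}{11} + 27590} = \sqrt{- \frac{1}{550} + 27590} = \sqrt{\frac{15174499}{550}} = \frac{\sqrt{333838978}}{110}$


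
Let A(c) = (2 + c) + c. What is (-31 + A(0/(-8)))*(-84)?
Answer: 2436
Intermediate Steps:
A(c) = 2 + 2*c
(-31 + A(0/(-8)))*(-84) = (-31 + (2 + 2*(0/(-8))))*(-84) = (-31 + (2 + 2*(0*(-1/8))))*(-84) = (-31 + (2 + 2*0))*(-84) = (-31 + (2 + 0))*(-84) = (-31 + 2)*(-84) = -29*(-84) = 2436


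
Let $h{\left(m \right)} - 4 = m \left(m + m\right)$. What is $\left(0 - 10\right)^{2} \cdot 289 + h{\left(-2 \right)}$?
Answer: $28912$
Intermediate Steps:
$h{\left(m \right)} = 4 + 2 m^{2}$ ($h{\left(m \right)} = 4 + m \left(m + m\right) = 4 + m 2 m = 4 + 2 m^{2}$)
$\left(0 - 10\right)^{2} \cdot 289 + h{\left(-2 \right)} = \left(0 - 10\right)^{2} \cdot 289 + \left(4 + 2 \left(-2\right)^{2}\right) = \left(-10\right)^{2} \cdot 289 + \left(4 + 2 \cdot 4\right) = 100 \cdot 289 + \left(4 + 8\right) = 28900 + 12 = 28912$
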